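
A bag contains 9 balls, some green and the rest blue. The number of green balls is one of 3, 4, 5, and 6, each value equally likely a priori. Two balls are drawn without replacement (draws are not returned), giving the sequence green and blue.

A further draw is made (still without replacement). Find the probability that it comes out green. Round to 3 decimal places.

0.500

Compute the likelihood of the observed sequence for each case: P(data | r = 3) = (3/9)(6/8) = 1/4; P(data | r = 4) = (4/9)(5/8) = 5/18; P(data | r = 5) = (5/9)(4/8) = 5/18; P(data | r = 6) = (6/9)(3/8) = 1/4.
The prior-weighted likelihoods are 1/4 · 1/4 = 1/16, 1/4 · 5/18 = 5/72, 1/4 · 5/18 = 5/72, 1/4 · 1/4 = 1/16; summing to 19/72.
Dividing through by the total gives posterior P(r = 3 | data) = 9/38, P(r = 4 | data) = 5/19, P(r = 5 | data) = 5/19, P(r = 6 | data) = 9/38.
The predictive probability is P(green next | data) = (2/7)(9/38) + (3/7)(5/19) + (4/7)(5/19) + (5/7)(9/38) = 1/2.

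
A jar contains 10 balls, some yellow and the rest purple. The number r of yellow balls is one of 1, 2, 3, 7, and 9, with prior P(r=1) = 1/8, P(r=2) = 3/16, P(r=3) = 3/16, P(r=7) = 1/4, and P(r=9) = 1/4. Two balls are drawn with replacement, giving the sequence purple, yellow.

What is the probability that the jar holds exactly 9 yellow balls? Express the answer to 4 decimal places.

Compute the likelihood of the observed sequence for each case: P(data | r = 1) = (9/10)(1/10) = 0.09; P(data | r = 2) = (8/10)(2/10) = 0.16; P(data | r = 3) = (7/10)(3/10) = 0.21; P(data | r = 7) = (3/10)(7/10) = 0.21; P(data | r = 9) = (1/10)(9/10) = 0.09.
The prior-weighted likelihoods are 1/8 · 0.09 = 0.01125, 3/16 · 0.16 = 0.03, 3/16 · 0.21 = 0.039375, 1/4 · 0.21 = 0.0525, 1/4 · 0.09 = 0.0225; summing to 0.15563.
By Bayes' rule, P(r = 9 | data) = (0.0225) / (0.15563) = 0.14458.

0.1446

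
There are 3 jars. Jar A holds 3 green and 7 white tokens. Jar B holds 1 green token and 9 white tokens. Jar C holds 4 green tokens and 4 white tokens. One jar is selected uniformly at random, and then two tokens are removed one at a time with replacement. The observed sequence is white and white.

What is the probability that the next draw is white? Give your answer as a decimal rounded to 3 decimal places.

0.772

Compute the likelihood of the observed sequence for each case: P(data | jar A) = (7/10)(7/10) = 49/100; P(data | jar B) = (9/10)(9/10) = 81/100; P(data | jar C) = (4/8)(4/8) = 1/4.
Multiplying each by its prior: 1/3 · 49/100 = 49/300, 1/3 · 81/100 = 27/100, 1/3 · 1/4 = 1/12; with total 31/60.
The posterior is then P(jar A | data) = 0.31613, P(jar B | data) = 0.52258, P(jar C | data) = 0.16129.
Averaging over the posterior, P(white next | data) = (7/10)(0.31613) + (9/10)(0.52258) + (1/2)(0.16129) = 0.77226.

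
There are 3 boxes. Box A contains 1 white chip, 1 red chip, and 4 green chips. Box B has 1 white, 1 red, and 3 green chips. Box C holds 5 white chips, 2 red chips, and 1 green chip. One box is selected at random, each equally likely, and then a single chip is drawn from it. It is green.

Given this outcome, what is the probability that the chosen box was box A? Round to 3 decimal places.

Under each hypothesis, the probability of this draw is: P(data | box A) = (4/6) = 2/3; P(data | box B) = (3/5) = 3/5; P(data | box C) = (1/8) = 1/8.
Multiplying each by its prior: 1/3 · 2/3 = 2/9, 1/3 · 3/5 = 1/5, 1/3 · 1/8 = 1/24; summing to 167/360.
By Bayes' rule, P(box A | data) = (2/9) / (167/360) = 80/167.

0.479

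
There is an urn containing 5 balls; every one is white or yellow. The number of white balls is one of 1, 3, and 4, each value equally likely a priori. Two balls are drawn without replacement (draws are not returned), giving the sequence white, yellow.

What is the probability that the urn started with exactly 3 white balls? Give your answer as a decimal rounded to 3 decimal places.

Under each hypothesis, the probability of the observed sequence is: P(data | r = 1) = (1/5)(4/4) = 1/5; P(data | r = 3) = (3/5)(2/4) = 3/10; P(data | r = 4) = (4/5)(1/4) = 1/5.
Multiplying each by its prior: 1/3 · 1/5 = 1/15, 1/3 · 3/10 = 1/10, 1/3 · 1/5 = 1/15; with total 7/30.
Therefore the posterior P(r = 3 | data) = (1/10) / (7/30) = 3/7.

0.429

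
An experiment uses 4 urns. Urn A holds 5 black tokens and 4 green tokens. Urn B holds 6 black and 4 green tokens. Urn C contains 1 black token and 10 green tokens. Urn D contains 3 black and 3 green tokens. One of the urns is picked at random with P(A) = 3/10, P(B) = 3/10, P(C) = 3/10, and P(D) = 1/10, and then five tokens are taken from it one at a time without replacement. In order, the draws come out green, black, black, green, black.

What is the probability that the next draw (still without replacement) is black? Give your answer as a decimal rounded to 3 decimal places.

For each hypothesis, P(data | H) works out to: P(data | urn A) = (4/9)(5/8)(4/7)(3/6)(3/5) = 0.047619; P(data | urn B) = (4/10)(6/9)(5/8)(3/7)(4/6) = 0.047619; P(data | urn C) = (10/11)(1/10)(0/9) = 0; P(data | urn D) = (3/6)(3/5)(2/4)(2/3)(1/2) = 0.05.
Multiplying each by its prior: 3/10 · 0.047619 = 0.014286, 3/10 · 0.047619 = 0.014286, 3/10 · 0 = 0, 1/10 · 0.05 = 0.005; these sum to 0.033571.
Normalising, the posterior is P(urn A | data) = 0.42553, P(urn B | data) = 0.42553, P(urn C | data) = 0, P(urn D | data) = 0.14894.
Averaging over the posterior, P(black next | data) = (1/2)(0.42553) + (3/5)(0.42553) + (0)(0.14894) = 0.46809.

0.468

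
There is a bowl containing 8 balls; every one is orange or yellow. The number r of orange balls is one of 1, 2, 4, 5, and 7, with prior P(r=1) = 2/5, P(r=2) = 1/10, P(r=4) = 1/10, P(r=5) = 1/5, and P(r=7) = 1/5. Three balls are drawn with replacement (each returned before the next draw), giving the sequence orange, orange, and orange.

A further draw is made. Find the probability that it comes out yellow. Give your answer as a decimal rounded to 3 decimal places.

0.218

Under each hypothesis, the probability of the observed sequence is: P(data | r = 1) = (1/8)(1/8)(1/8) = 0.0019531; P(data | r = 2) = (2/8)(2/8)(2/8) = 0.015625; P(data | r = 4) = (4/8)(4/8)(4/8) = 0.125; P(data | r = 5) = (5/8)(5/8)(5/8) = 0.24414; P(data | r = 7) = (7/8)(7/8)(7/8) = 0.66992.
The prior-weighted likelihoods are 2/5 · 0.0019531 = 0.00078125, 1/10 · 0.015625 = 0.0015625, 1/10 · 0.125 = 0.0125, 1/5 · 0.24414 = 0.048828, 1/5 · 0.66992 = 0.13398; summing to 0.19766.
Normalising, the posterior is P(r = 1 | data) = 0.0039526, P(r = 2 | data) = 0.0079051, P(r = 4 | data) = 0.063241, P(r = 5 | data) = 0.24704, P(r = 7 | data) = 0.67787.
The predictive probability is P(yellow next | data) = (7/8)(0.0039526) + (3/4)(0.0079051) + (1/2)(0.063241) + (3/8)(0.24704) + (1/8)(0.67787) = 0.21838.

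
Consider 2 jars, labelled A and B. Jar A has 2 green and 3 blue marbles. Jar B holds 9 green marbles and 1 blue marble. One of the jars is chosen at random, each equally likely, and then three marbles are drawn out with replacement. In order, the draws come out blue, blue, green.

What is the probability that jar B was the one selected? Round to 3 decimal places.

Under each hypothesis, the probability of the observed sequence is: P(data | jar A) = (3/5)(3/5)(2/5) = 0.144; P(data | jar B) = (1/10)(1/10)(9/10) = 0.009.
The prior-weighted likelihoods are 1/2 · 0.144 = 0.072, 1/2 · 0.009 = 0.0045; with total 0.0765.
Therefore the posterior P(jar B | data) = (0.0045) / (0.0765) = 0.058824.

0.059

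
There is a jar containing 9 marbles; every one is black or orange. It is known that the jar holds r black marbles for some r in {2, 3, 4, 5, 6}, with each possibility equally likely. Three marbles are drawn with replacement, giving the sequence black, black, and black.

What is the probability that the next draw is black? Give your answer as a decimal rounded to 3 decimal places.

The likelihood of the observed sequence under each hypothesis: P(data | r = 2) = (2/9)(2/9)(2/9) = 0.010974; P(data | r = 3) = (3/9)(3/9)(3/9) = 0.037037; P(data | r = 4) = (4/9)(4/9)(4/9) = 0.087791; P(data | r = 5) = (5/9)(5/9)(5/9) = 0.17147; P(data | r = 6) = (6/9)(6/9)(6/9) = 0.2963.
Weighting by the prior gives 1/5 · 0.010974 = 0.0021948, 1/5 · 0.037037 = 0.0074074, 1/5 · 0.087791 = 0.017558, 1/5 · 0.17147 = 0.034294, 1/5 · 0.2963 = 0.059259; with total 0.12071.
Dividing through by the total gives posterior P(r = 2 | data) = 0.018182, P(r = 3 | data) = 0.061364, P(r = 4 | data) = 0.14545, P(r = 5 | data) = 0.28409, P(r = 6 | data) = 0.49091.
So P(black next | data) = Σ P(black next | H) P(H | data) = (2/9)(0.018182) + (1/3)(0.061364) + (4/9)(0.14545) + (5/9)(0.28409) + (2/3)(0.49091) = 0.57424.

0.574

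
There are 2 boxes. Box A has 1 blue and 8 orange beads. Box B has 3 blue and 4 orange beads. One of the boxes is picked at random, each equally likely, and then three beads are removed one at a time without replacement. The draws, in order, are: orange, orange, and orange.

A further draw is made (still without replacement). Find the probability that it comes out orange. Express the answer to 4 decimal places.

0.7480

Under each hypothesis, the probability of the observed sequence is: P(data | box A) = (8/9)(7/8)(6/7) = 2/3; P(data | box B) = (4/7)(3/6)(2/5) = 4/35.
Weighting by the prior gives 1/2 · 2/3 = 1/3, 1/2 · 4/35 = 2/35; these sum to 41/105.
Dividing through by the total gives posterior P(box A | data) = 35/41, P(box B | data) = 6/41.
Averaging over the posterior, P(orange next | data) = (5/6)(35/41) + (1/4)(6/41) = 92/123.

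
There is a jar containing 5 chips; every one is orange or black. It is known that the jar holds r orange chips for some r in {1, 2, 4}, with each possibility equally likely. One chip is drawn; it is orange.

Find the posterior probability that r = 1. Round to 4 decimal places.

The likelihood of this draw under each hypothesis: P(data | r = 1) = (1/5) = 1/5; P(data | r = 2) = (2/5) = 2/5; P(data | r = 4) = (4/5) = 4/5.
The prior-weighted likelihoods are 1/3 · 1/5 = 1/15, 1/3 · 2/5 = 2/15, 1/3 · 4/5 = 4/15; summing to 7/15.
Hence P(r = 1 | data) = (1/15) / (7/15) = 1/7.

0.1429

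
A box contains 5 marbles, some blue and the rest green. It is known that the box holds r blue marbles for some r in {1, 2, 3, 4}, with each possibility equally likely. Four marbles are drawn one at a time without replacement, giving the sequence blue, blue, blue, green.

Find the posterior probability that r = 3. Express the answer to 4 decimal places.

Compute the likelihood of the observed sequence for each case: P(data | r = 1) = (1/5)(0/4) = 0; P(data | r = 2) = (2/5)(1/4)(0/3) = 0; P(data | r = 3) = (3/5)(2/4)(1/3)(2/2) = 1/10; P(data | r = 4) = (4/5)(3/4)(2/3)(1/2) = 1/5.
The prior-weighted likelihoods are 1/4 · 0 = 0, 1/4 · 0 = 0, 1/4 · 1/10 = 1/40, 1/4 · 1/5 = 1/20; with total 3/40.
Hence P(r = 3 | data) = (1/40) / (3/40) = 1/3.

0.3333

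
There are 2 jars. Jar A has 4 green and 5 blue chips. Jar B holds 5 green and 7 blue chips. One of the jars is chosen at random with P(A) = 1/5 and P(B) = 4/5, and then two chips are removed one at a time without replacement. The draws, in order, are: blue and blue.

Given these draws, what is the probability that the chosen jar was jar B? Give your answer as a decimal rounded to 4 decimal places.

0.8208

Under each hypothesis, the probability of the observed sequence is: P(data | jar A) = (5/9)(4/8) = 5/18; P(data | jar B) = (7/12)(6/11) = 7/22.
Weighting by the prior gives 1/5 · 5/18 = 1/18, 4/5 · 7/22 = 14/55; summing to 307/990.
So P(jar B | data) = (14/55) / (307/990) = 252/307.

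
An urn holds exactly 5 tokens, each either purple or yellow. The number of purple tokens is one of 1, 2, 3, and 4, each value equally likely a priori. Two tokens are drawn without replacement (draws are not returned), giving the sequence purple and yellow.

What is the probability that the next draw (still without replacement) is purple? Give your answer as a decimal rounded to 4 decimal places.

Compute the likelihood of the observed sequence for each case: P(data | r = 1) = (1/5)(4/4) = 1/5; P(data | r = 2) = (2/5)(3/4) = 3/10; P(data | r = 3) = (3/5)(2/4) = 3/10; P(data | r = 4) = (4/5)(1/4) = 1/5.
Multiplying each by its prior: 1/4 · 1/5 = 1/20, 1/4 · 3/10 = 3/40, 1/4 · 3/10 = 3/40, 1/4 · 1/5 = 1/20; with total 1/4.
Normalising, the posterior is P(r = 1 | data) = 1/5, P(r = 2 | data) = 3/10, P(r = 3 | data) = 3/10, P(r = 4 | data) = 1/5.
The predictive probability is P(purple next | data) = (0)(1/5) + (1/3)(3/10) + (2/3)(3/10) + (1)(1/5) = 1/2.

0.5000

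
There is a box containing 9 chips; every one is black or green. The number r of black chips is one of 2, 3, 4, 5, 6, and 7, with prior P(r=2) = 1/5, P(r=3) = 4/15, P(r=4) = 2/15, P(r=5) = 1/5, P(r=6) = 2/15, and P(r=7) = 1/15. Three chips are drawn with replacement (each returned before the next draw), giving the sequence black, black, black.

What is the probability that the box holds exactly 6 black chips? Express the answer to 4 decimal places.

0.3064

Under each hypothesis, the probability of the observed sequence is: P(data | r = 2) = (2/9)(2/9)(2/9) = 0.010974; P(data | r = 3) = (3/9)(3/9)(3/9) = 0.037037; P(data | r = 4) = (4/9)(4/9)(4/9) = 0.087791; P(data | r = 5) = (5/9)(5/9)(5/9) = 0.17147; P(data | r = 6) = (6/9)(6/9)(6/9) = 0.2963; P(data | r = 7) = (7/9)(7/9)(7/9) = 0.47051.
The prior-weighted likelihoods are 1/5 · 0.010974 = 0.0021948, 4/15 · 0.037037 = 0.0098765, 2/15 · 0.087791 = 0.011706, 1/5 · 0.17147 = 0.034294, 2/15 · 0.2963 = 0.039506, 1/15 · 0.47051 = 0.031367; with total 0.12894.
Hence P(r = 6 | data) = (0.039506) / (0.12894) = 0.30638.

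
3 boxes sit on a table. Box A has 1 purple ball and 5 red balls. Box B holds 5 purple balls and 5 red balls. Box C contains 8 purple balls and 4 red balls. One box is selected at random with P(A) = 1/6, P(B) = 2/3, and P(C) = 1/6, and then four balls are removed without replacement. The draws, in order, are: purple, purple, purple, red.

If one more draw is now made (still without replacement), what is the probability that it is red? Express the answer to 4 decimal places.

0.5727

The likelihood of the observed sequence under each hypothesis: P(data | box A) = (1/6)(0/5) = 0; P(data | box B) = (5/10)(4/9)(3/8)(5/7) = 0.059524; P(data | box C) = (8/12)(7/11)(6/10)(4/9) = 0.11313.
The prior-weighted likelihoods are 1/6 · 0 = 0, 2/3 · 0.059524 = 0.039683, 1/6 · 0.11313 = 0.018855; these sum to 0.058538.
The posterior is then P(box A | data) = 0, P(box B | data) = 0.6779, P(box C | data) = 0.3221.
So P(red next | data) = Σ P(red next | H) P(H | data) = (2/3)(0.6779) + (3/8)(0.3221) = 0.57272.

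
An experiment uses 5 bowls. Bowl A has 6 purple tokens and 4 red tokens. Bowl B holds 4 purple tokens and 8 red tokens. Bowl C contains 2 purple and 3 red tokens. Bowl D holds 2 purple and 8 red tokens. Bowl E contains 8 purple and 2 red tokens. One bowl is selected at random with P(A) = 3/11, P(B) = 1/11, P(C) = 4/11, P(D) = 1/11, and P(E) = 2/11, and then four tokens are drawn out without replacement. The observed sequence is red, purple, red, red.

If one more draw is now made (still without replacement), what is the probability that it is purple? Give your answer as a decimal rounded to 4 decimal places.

0.7322

Compute the likelihood of the observed sequence for each case: P(data | bowl A) = (4/10)(6/9)(3/8)(2/7) = 0.028571; P(data | bowl B) = (8/12)(4/11)(7/10)(6/9) = 0.11313; P(data | bowl C) = (3/5)(2/4)(2/3)(1/2) = 0.1; P(data | bowl D) = (8/10)(2/9)(7/8)(6/7) = 0.13333; P(data | bowl E) = (2/10)(8/9)(1/8)(0/7) = 0.
The prior-weighted likelihoods are 3/11 · 0.028571 = 0.0077922, 1/11 · 0.11313 = 0.010285, 4/11 · 0.1 = 0.036364, 1/11 · 0.13333 = 0.012121, 2/11 · 0 = 0; summing to 0.066562.
The posterior is then P(bowl A | data) = 0.11707, P(bowl B | data) = 0.15451, P(bowl C | data) = 0.54631, P(bowl D | data) = 0.1821, P(bowl E | data) = 0.
Averaging over the posterior, P(purple next | data) = (5/6)(0.11707) + (3/8)(0.15451) + (1)(0.54631) + (1/6)(0.1821) = 0.73216.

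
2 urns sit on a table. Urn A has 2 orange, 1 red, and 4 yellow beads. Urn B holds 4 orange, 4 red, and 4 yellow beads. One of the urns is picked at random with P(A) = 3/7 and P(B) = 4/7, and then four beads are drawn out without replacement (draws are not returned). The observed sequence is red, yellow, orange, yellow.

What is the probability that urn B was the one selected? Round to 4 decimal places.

0.4299

Compute the likelihood of the observed sequence for each case: P(data | urn A) = (1/7)(4/6)(2/5)(3/4) = 0.028571; P(data | urn B) = (4/12)(4/11)(4/10)(3/9) = 0.016162.
Weighting by the prior gives 3/7 · 0.028571 = 0.012245, 4/7 · 0.016162 = 0.0092352; summing to 0.02148.
By Bayes' rule, P(urn B | data) = (0.0092352) / (0.02148) = 0.42994.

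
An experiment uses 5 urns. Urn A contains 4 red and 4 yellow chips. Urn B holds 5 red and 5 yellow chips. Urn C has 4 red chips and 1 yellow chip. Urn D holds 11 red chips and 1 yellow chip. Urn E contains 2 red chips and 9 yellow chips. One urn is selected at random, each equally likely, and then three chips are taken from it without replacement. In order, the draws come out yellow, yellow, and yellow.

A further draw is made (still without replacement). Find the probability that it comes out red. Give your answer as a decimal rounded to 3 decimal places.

0.367

The likelihood of the observed sequence under each hypothesis: P(data | urn A) = (4/8)(3/7)(2/6) = 0.071429; P(data | urn B) = (5/10)(4/9)(3/8) = 0.083333; P(data | urn C) = (1/5)(0/4) = 0; P(data | urn D) = (1/12)(0/11) = 0; P(data | urn E) = (9/11)(8/10)(7/9) = 0.50909.
The prior-weighted likelihoods are 1/5 · 0.071429 = 0.014286, 1/5 · 0.083333 = 0.016667, 1/5 · 0 = 0, 1/5 · 0 = 0, 1/5 · 0.50909 = 0.10182; summing to 0.13277.
Normalising, the posterior is P(urn A | data) = 0.1076, P(urn B | data) = 0.12553, P(urn C | data) = 0, P(urn D | data) = 0, P(urn E | data) = 0.76687.
The predictive probability is P(red next | data) = (4/5)(0.1076) + (5/7)(0.12553) + (1/4)(0.76687) = 0.36746.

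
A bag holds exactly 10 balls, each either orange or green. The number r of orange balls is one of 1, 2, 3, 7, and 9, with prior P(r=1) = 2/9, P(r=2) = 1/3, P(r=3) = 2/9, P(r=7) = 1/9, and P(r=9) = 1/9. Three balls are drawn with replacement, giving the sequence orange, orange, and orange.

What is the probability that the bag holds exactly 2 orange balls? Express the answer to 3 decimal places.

Under each hypothesis, the probability of the observed sequence is: P(data | r = 1) = (1/10)(1/10)(1/10) = 0.001; P(data | r = 2) = (2/10)(2/10)(2/10) = 0.008; P(data | r = 3) = (3/10)(3/10)(3/10) = 0.027; P(data | r = 7) = (7/10)(7/10)(7/10) = 0.343; P(data | r = 9) = (9/10)(9/10)(9/10) = 0.729.
Weighting by the prior gives 2/9 · 0.001 = 0.00022222, 1/3 · 0.008 = 0.0026667, 2/9 · 0.027 = 0.006, 1/9 · 0.343 = 0.038111, 1/9 · 0.729 = 0.081; with total 0.128.
Hence P(r = 2 | data) = (0.0026667) / (0.128) = 0.020833.

0.021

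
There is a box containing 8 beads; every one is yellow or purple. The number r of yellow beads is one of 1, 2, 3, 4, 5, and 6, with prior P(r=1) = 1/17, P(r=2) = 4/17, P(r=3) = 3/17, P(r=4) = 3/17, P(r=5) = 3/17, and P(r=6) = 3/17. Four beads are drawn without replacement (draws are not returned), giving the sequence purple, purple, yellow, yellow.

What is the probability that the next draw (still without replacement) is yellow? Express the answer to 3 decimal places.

0.481

For each hypothesis, P(data | H) works out to: P(data | r = 1) = (7/8)(6/7)(1/6)(0/5) = 0; P(data | r = 2) = (6/8)(5/7)(2/6)(1/5) = 0.035714; P(data | r = 3) = (5/8)(4/7)(3/6)(2/5) = 0.071429; P(data | r = 4) = (4/8)(3/7)(4/6)(3/5) = 0.085714; P(data | r = 5) = (3/8)(2/7)(5/6)(4/5) = 0.071429; P(data | r = 6) = (2/8)(1/7)(6/6)(5/5) = 0.035714.
Weighting by the prior gives 1/17 · 0 = 0, 4/17 · 0.035714 = 0.0084034, 3/17 · 0.071429 = 0.012605, 3/17 · 0.085714 = 0.015126, 3/17 · 0.071429 = 0.012605, 3/17 · 0.035714 = 0.0063025; with total 0.055042.
Dividing through by the total gives posterior P(r = 1 | data) = 0, P(r = 2 | data) = 0.15267, P(r = 3 | data) = 0.22901, P(r = 4 | data) = 0.27481, P(r = 5 | data) = 0.22901, P(r = 6 | data) = 0.1145.
The predictive probability is P(yellow next | data) = (0)(0.15267) + (1/4)(0.22901) + (1/2)(0.27481) + (3/4)(0.22901) + (1)(0.1145) = 0.48092.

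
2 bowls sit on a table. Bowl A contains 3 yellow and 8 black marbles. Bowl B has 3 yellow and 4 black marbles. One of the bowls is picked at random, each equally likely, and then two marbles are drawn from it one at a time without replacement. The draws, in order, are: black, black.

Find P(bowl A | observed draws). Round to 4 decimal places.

Compute the likelihood of the observed sequence for each case: P(data | bowl A) = (8/11)(7/10) = 28/55; P(data | bowl B) = (4/7)(3/6) = 2/7.
Weighting by the prior gives 1/2 · 28/55 = 14/55, 1/2 · 2/7 = 1/7; these sum to 153/385.
By Bayes' rule, P(bowl A | data) = (14/55) / (153/385) = 98/153.

0.6405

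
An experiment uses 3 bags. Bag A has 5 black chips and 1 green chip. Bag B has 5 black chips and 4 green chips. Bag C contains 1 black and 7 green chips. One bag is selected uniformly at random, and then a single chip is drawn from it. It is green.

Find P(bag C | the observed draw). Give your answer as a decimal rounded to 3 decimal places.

Under each hypothesis, the probability of this draw is: P(data | bag A) = (1/6) = 1/6; P(data | bag B) = (4/9) = 4/9; P(data | bag C) = (7/8) = 7/8.
Multiplying each by its prior: 1/3 · 1/6 = 1/18, 1/3 · 4/9 = 4/27, 1/3 · 7/8 = 7/24; these sum to 107/216.
So P(bag C | data) = (7/24) / (107/216) = 63/107.

0.589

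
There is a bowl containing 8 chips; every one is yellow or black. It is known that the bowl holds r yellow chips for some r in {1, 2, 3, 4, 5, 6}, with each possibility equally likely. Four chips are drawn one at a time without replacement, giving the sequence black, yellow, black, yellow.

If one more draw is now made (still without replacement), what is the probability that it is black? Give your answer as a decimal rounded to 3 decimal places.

0.500

For each hypothesis, P(data | H) works out to: P(data | r = 1) = (7/8)(1/7)(6/6)(0/5) = 0; P(data | r = 2) = (6/8)(2/7)(5/6)(1/5) = 1/28; P(data | r = 3) = (5/8)(3/7)(4/6)(2/5) = 1/14; P(data | r = 4) = (4/8)(4/7)(3/6)(3/5) = 3/35; P(data | r = 5) = (3/8)(5/7)(2/6)(4/5) = 1/14; P(data | r = 6) = (2/8)(6/7)(1/6)(5/5) = 1/28.
The prior-weighted likelihoods are 1/6 · 0 = 0, 1/6 · 1/28 = 1/168, 1/6 · 1/14 = 1/84, 1/6 · 3/35 = 1/70, 1/6 · 1/14 = 1/84, 1/6 · 1/28 = 1/168; with total 1/20.
Dividing through by the total gives posterior P(r = 1 | data) = 0, P(r = 2 | data) = 5/42, P(r = 3 | data) = 5/21, P(r = 4 | data) = 2/7, P(r = 5 | data) = 5/21, P(r = 6 | data) = 5/42.
The predictive probability is P(black next | data) = (1)(5/42) + (3/4)(5/21) + (1/2)(2/7) + (1/4)(5/21) + (0)(5/42) = 1/2.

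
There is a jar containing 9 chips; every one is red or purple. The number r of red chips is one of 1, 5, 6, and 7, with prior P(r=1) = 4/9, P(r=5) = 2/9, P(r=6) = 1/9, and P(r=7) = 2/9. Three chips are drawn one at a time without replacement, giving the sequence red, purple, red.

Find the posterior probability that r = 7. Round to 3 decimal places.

The likelihood of the observed sequence under each hypothesis: P(data | r = 1) = (1/9)(8/8)(0/7) = 0; P(data | r = 5) = (5/9)(4/8)(4/7) = 0.15873; P(data | r = 6) = (6/9)(3/8)(5/7) = 0.17857; P(data | r = 7) = (7/9)(2/8)(6/7) = 0.16667.
Multiplying each by its prior: 4/9 · 0 = 0, 2/9 · 0.15873 = 0.035273, 1/9 · 0.17857 = 0.019841, 2/9 · 0.16667 = 0.037037; these sum to 0.092152.
By Bayes' rule, P(r = 7 | data) = (0.037037) / (0.092152) = 0.40191.

0.402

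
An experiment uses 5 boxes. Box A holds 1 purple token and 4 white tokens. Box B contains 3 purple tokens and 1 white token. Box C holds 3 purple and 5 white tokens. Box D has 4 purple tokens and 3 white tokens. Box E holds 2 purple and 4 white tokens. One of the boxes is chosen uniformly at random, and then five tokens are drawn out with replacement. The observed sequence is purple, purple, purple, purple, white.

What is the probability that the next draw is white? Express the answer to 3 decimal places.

0.365

The likelihood of the observed sequence under each hypothesis: P(data | box A) = (1/5)(1/5)(1/5)(1/5)(4/5) = 0.00128; P(data | box B) = (3/4)(3/4)(3/4)(3/4)(1/4) = 0.079102; P(data | box C) = (3/8)(3/8)(3/8)(3/8)(5/8) = 0.01236; P(data | box D) = (4/7)(4/7)(4/7)(4/7)(3/7) = 0.045695; P(data | box E) = (2/6)(2/6)(2/6)(2/6)(4/6) = 0.0082305.
The prior-weighted likelihoods are 1/5 · 0.00128 = 0.000256, 1/5 · 0.079102 = 0.01582, 1/5 · 0.01236 = 0.0024719, 1/5 · 0.045695 = 0.009139, 1/5 · 0.0082305 = 0.0016461; summing to 0.029333.
Dividing through by the total gives posterior P(box A | data) = 0.0087273, P(box B | data) = 0.53933, P(box C | data) = 0.08427, P(box D | data) = 0.31156, P(box E | data) = 0.056117.
The predictive probability is P(white next | data) = (4/5)(0.0087273) + (1/4)(0.53933) + (5/8)(0.08427) + (3/7)(0.31156) + (2/3)(0.056117) = 0.36542.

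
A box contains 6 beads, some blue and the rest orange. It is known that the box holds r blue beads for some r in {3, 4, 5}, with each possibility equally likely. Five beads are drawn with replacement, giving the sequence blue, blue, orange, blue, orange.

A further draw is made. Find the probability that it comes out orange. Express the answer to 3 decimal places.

0.365

The likelihood of the observed sequence under each hypothesis: P(data | r = 3) = (3/6)(3/6)(3/6)(3/6)(3/6) = 0.03125; P(data | r = 4) = (4/6)(4/6)(2/6)(4/6)(2/6) = 0.032922; P(data | r = 5) = (5/6)(5/6)(1/6)(5/6)(1/6) = 0.016075.
Weighting by the prior gives 1/3 · 0.03125 = 0.010417, 1/3 · 0.032922 = 0.010974, 1/3 · 0.016075 = 0.0053584; summing to 0.026749.
Dividing through by the total gives posterior P(r = 3 | data) = 0.38942, P(r = 4 | data) = 0.41026, P(r = 5 | data) = 0.20032.
The predictive probability is P(orange next | data) = (1/2)(0.38942) + (1/3)(0.41026) + (1/6)(0.20032) = 0.36485.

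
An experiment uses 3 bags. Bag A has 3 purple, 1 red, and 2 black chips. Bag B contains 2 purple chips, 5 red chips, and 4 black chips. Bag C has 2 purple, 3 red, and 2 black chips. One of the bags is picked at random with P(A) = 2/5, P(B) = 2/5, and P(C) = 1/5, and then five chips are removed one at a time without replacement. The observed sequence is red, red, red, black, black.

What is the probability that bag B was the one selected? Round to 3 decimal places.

For each hypothesis, P(data | H) works out to: P(data | bag A) = (1/6)(0/5) = 0; P(data | bag B) = (5/11)(4/10)(3/9)(4/8)(3/7) = 0.012987; P(data | bag C) = (3/7)(2/6)(1/5)(2/4)(1/3) = 0.0047619.
The prior-weighted likelihoods are 2/5 · 0 = 0, 2/5 · 0.012987 = 0.0051948, 1/5 · 0.0047619 = 0.00095238; with total 0.0061472.
So P(bag B | data) = (0.0051948) / (0.0061472) = 0.84507.

0.845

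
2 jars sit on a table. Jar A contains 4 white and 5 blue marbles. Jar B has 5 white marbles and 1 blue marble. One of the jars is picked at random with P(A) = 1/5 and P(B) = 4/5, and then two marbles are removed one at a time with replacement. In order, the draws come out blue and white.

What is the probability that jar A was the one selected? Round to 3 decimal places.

0.308

Compute the likelihood of the observed sequence for each case: P(data | jar A) = (5/9)(4/9) = 20/81; P(data | jar B) = (1/6)(5/6) = 5/36.
Multiplying each by its prior: 1/5 · 20/81 = 4/81, 4/5 · 5/36 = 1/9; these sum to 13/81.
Therefore the posterior P(jar A | data) = (4/81) / (13/81) = 4/13.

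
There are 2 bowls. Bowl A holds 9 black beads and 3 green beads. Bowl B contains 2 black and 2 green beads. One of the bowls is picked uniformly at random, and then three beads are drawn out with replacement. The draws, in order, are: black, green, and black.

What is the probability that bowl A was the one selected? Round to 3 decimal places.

Under each hypothesis, the probability of the observed sequence is: P(data | bowl A) = (9/12)(3/12)(9/12) = 9/64; P(data | bowl B) = (2/4)(2/4)(2/4) = 1/8.
Multiplying each by its prior: 1/2 · 9/64 = 9/128, 1/2 · 1/8 = 1/16; summing to 17/128.
Therefore the posterior P(bowl A | data) = (9/128) / (17/128) = 9/17.

0.529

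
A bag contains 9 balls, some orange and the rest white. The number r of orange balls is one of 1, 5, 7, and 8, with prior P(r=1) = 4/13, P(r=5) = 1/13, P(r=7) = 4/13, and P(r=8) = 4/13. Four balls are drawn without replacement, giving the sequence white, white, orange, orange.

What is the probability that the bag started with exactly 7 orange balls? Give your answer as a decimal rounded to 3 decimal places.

Compute the likelihood of the observed sequence for each case: P(data | r = 1) = (8/9)(7/8)(1/7)(0/6) = 0; P(data | r = 5) = (4/9)(3/8)(5/7)(4/6) = 5/63; P(data | r = 7) = (2/9)(1/8)(7/7)(6/6) = 1/36; P(data | r = 8) = (1/9)(0/8) = 0.
Multiplying each by its prior: 4/13 · 0 = 0, 1/13 · 5/63 = 5/819, 4/13 · 1/36 = 1/117, 4/13 · 0 = 0; summing to 4/273.
Hence P(r = 7 | data) = (1/117) / (4/273) = 7/12.

0.583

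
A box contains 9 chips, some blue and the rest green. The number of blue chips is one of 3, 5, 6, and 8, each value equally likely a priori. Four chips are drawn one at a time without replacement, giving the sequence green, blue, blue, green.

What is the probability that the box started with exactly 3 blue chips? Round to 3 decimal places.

For each hypothesis, P(data | H) works out to: P(data | r = 3) = (6/9)(3/8)(2/7)(5/6) = 5/84; P(data | r = 5) = (4/9)(5/8)(4/7)(3/6) = 5/63; P(data | r = 6) = (3/9)(6/8)(5/7)(2/6) = 5/84; P(data | r = 8) = (1/9)(8/8)(7/7)(0/6) = 0.
The prior-weighted likelihoods are 1/4 · 5/84 = 5/336, 1/4 · 5/63 = 5/252, 1/4 · 5/84 = 5/336, 1/4 · 0 = 0; these sum to 25/504.
By Bayes' rule, P(r = 3 | data) = (5/336) / (25/504) = 3/10.

0.300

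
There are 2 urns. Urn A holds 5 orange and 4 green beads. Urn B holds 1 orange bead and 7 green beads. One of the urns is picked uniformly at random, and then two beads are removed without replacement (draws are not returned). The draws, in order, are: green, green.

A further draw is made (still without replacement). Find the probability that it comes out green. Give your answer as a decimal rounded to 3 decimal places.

0.734

For each hypothesis, P(data | H) works out to: P(data | urn A) = (4/9)(3/8) = 1/6; P(data | urn B) = (7/8)(6/7) = 3/4.
Weighting by the prior gives 1/2 · 1/6 = 1/12, 1/2 · 3/4 = 3/8; summing to 11/24.
The posterior is then P(urn A | data) = 2/11, P(urn B | data) = 9/11.
Averaging over the posterior, P(green next | data) = (2/7)(2/11) + (5/6)(9/11) = 113/154.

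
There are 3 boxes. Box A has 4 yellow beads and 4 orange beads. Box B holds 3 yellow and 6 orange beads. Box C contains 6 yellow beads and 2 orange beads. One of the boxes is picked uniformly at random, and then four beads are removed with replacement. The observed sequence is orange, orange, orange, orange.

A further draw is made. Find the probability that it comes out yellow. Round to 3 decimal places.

0.379

Under each hypothesis, the probability of the observed sequence is: P(data | box A) = (4/8)(4/8)(4/8)(4/8) = 0.0625; P(data | box B) = (6/9)(6/9)(6/9)(6/9) = 0.19753; P(data | box C) = (2/8)(2/8)(2/8)(2/8) = 0.0039062.
Weighting by the prior gives 1/3 · 0.0625 = 0.020833, 1/3 · 0.19753 = 0.065844, 1/3 · 0.0039062 = 0.0013021; summing to 0.087979.
Normalising, the posterior is P(box A | data) = 0.2368, P(box B | data) = 0.7484, P(box C | data) = 0.0148.
So P(yellow next | data) = Σ P(yellow next | H) P(H | data) = (1/2)(0.2368) + (1/3)(0.7484) + (3/4)(0.0148) = 0.37897.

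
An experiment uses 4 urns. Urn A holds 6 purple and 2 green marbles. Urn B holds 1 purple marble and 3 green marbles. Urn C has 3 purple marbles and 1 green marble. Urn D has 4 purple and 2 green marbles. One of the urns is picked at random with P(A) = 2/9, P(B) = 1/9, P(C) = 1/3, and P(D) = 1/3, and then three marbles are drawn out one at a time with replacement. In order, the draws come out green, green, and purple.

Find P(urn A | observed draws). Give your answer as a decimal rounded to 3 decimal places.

0.157

For each hypothesis, P(data | H) works out to: P(data | urn A) = (2/8)(2/8)(6/8) = 3/64; P(data | urn B) = (3/4)(3/4)(1/4) = 9/64; P(data | urn C) = (1/4)(1/4)(3/4) = 3/64; P(data | urn D) = (2/6)(2/6)(4/6) = 2/27.
The prior-weighted likelihoods are 2/9 · 3/64 = 1/96, 1/9 · 9/64 = 1/64, 1/3 · 3/64 = 1/64, 1/3 · 2/27 = 2/81; summing to 43/648.
Therefore the posterior P(urn A | data) = (1/96) / (43/648) = 27/172.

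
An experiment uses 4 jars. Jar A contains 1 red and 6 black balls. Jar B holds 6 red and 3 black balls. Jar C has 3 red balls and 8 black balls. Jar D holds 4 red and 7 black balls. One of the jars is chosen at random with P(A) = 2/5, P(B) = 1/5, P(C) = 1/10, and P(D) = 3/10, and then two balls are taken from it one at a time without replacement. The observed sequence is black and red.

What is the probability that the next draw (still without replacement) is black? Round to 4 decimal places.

0.6785

The likelihood of the observed sequence under each hypothesis: P(data | jar A) = (6/7)(1/6) = 0.14286; P(data | jar B) = (3/9)(6/8) = 0.25; P(data | jar C) = (8/11)(3/10) = 0.21818; P(data | jar D) = (7/11)(4/10) = 0.25455.
The prior-weighted likelihoods are 2/5 · 0.14286 = 0.057143, 1/5 · 0.25 = 0.05, 1/10 · 0.21818 = 0.021818, 3/10 · 0.25455 = 0.076364; with total 0.20532.
The posterior is then P(jar A | data) = 0.2783, P(jar B | data) = 0.24352, P(jar C | data) = 0.10626, P(jar D | data) = 0.37192.
So P(black next | data) = Σ P(black next | H) P(H | data) = (1)(0.2783) + (2/7)(0.24352) + (7/9)(0.10626) + (2/3)(0.37192) = 0.67847.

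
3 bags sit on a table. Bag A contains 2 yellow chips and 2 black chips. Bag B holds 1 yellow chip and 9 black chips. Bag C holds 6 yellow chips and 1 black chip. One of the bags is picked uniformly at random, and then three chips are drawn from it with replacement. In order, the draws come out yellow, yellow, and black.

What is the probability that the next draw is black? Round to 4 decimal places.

0.3582

The likelihood of the observed sequence under each hypothesis: P(data | bag A) = (2/4)(2/4)(2/4) = 0.125; P(data | bag B) = (1/10)(1/10)(9/10) = 0.009; P(data | bag C) = (6/7)(6/7)(1/7) = 0.10496.
The prior-weighted likelihoods are 1/3 · 0.125 = 0.041667, 1/3 · 0.009 = 0.003, 1/3 · 0.10496 = 0.034985; these sum to 0.079652.
The posterior is then P(bag A | data) = 0.52311, P(bag B | data) = 0.037664, P(bag C | data) = 0.43923.
The predictive probability is P(black next | data) = (1/2)(0.52311) + (9/10)(0.037664) + (1/7)(0.43923) = 0.3582.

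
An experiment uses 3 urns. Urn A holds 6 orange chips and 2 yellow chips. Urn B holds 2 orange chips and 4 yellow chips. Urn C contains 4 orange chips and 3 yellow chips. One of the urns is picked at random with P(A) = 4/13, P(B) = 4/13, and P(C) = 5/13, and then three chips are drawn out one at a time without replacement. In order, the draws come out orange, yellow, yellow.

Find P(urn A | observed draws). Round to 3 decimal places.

0.094

Compute the likelihood of the observed sequence for each case: P(data | urn A) = (6/8)(2/7)(1/6) = 1/28; P(data | urn B) = (2/6)(4/5)(3/4) = 1/5; P(data | urn C) = (4/7)(3/6)(2/5) = 4/35.
Multiplying each by its prior: 4/13 · 1/28 = 1/91, 4/13 · 1/5 = 4/65, 5/13 · 4/35 = 4/91; these sum to 53/455.
Hence P(urn A | data) = (1/91) / (53/455) = 5/53.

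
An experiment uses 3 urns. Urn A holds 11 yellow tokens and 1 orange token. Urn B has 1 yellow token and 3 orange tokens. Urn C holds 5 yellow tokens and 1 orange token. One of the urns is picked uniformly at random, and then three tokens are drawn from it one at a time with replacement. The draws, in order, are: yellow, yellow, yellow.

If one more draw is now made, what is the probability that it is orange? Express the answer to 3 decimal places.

0.126

Under each hypothesis, the probability of the observed sequence is: P(data | urn A) = (11/12)(11/12)(11/12) = 0.77025; P(data | urn B) = (1/4)(1/4)(1/4) = 0.015625; P(data | urn C) = (5/6)(5/6)(5/6) = 0.5787.
Weighting by the prior gives 1/3 · 0.77025 = 0.25675, 1/3 · 0.015625 = 0.0052083, 1/3 · 0.5787 = 0.1929; summing to 0.45486.
Dividing through by the total gives posterior P(urn A | data) = 0.56446, P(urn B | data) = 0.01145, P(urn C | data) = 0.42409.
Averaging over the posterior, P(orange next | data) = (1/12)(0.56446) + (3/4)(0.01145) + (1/6)(0.42409) = 0.12631.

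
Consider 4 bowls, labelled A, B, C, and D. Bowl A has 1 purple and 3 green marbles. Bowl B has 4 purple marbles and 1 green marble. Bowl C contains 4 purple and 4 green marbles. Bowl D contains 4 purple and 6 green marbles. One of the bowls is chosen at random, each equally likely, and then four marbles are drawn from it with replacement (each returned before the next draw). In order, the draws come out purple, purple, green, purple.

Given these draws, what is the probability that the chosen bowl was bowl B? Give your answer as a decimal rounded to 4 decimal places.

Compute the likelihood of the observed sequence for each case: P(data | bowl A) = (1/4)(1/4)(3/4)(1/4) = 0.011719; P(data | bowl B) = (4/5)(4/5)(1/5)(4/5) = 0.1024; P(data | bowl C) = (4/8)(4/8)(4/8)(4/8) = 0.0625; P(data | bowl D) = (4/10)(4/10)(6/10)(4/10) = 0.0384.
Weighting by the prior gives 1/4 · 0.011719 = 0.0029297, 1/4 · 0.1024 = 0.0256, 1/4 · 0.0625 = 0.015625, 1/4 · 0.0384 = 0.0096; these sum to 0.053755.
By Bayes' rule, P(bowl B | data) = (0.0256) / (0.053755) = 0.47624.

0.4762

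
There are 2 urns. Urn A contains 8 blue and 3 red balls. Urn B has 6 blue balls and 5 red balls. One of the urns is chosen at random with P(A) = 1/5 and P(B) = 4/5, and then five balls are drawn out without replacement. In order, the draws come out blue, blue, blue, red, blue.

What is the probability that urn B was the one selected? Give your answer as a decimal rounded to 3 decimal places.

0.588

For each hypothesis, P(data | H) works out to: P(data | urn A) = (8/11)(7/10)(6/9)(3/8)(5/7) = 1/11; P(data | urn B) = (6/11)(5/10)(4/9)(5/8)(3/7) = 5/154.
Weighting by the prior gives 1/5 · 1/11 = 1/55, 4/5 · 5/154 = 2/77; with total 17/385.
By Bayes' rule, P(urn B | data) = (2/77) / (17/385) = 10/17.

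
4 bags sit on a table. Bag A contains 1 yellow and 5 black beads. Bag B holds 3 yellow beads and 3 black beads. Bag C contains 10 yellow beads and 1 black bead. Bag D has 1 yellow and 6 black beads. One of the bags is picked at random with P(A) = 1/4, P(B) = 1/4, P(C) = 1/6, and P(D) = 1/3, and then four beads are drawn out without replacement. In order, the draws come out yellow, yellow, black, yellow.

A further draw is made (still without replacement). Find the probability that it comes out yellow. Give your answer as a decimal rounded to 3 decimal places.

Compute the likelihood of the observed sequence for each case: P(data | bag A) = (1/6)(0/5) = 0; P(data | bag B) = (3/6)(2/5)(3/4)(1/3) = 0.05; P(data | bag C) = (10/11)(9/10)(1/9)(8/8) = 0.090909; P(data | bag D) = (1/7)(0/6) = 0.
Multiplying each by its prior: 1/4 · 0 = 0, 1/4 · 0.05 = 0.0125, 1/6 · 0.090909 = 0.015152, 1/3 · 0 = 0; with total 0.027652.
Dividing through by the total gives posterior P(bag A | data) = 0, P(bag B | data) = 0.45205, P(bag C | data) = 0.54795, P(bag D | data) = 0.
The predictive probability is P(yellow next | data) = (0)(0.45205) + (1)(0.54795) = 0.54795.

0.548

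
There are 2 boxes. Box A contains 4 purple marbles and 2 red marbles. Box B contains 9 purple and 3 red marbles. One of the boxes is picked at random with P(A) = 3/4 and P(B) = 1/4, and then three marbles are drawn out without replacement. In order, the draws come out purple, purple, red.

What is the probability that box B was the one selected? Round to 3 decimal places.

0.214

Compute the likelihood of the observed sequence for each case: P(data | box A) = (4/6)(3/5)(2/4) = 1/5; P(data | box B) = (9/12)(8/11)(3/10) = 9/55.
The prior-weighted likelihoods are 3/4 · 1/5 = 3/20, 1/4 · 9/55 = 9/220; with total 21/110.
Hence P(box B | data) = (9/220) / (21/110) = 3/14.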